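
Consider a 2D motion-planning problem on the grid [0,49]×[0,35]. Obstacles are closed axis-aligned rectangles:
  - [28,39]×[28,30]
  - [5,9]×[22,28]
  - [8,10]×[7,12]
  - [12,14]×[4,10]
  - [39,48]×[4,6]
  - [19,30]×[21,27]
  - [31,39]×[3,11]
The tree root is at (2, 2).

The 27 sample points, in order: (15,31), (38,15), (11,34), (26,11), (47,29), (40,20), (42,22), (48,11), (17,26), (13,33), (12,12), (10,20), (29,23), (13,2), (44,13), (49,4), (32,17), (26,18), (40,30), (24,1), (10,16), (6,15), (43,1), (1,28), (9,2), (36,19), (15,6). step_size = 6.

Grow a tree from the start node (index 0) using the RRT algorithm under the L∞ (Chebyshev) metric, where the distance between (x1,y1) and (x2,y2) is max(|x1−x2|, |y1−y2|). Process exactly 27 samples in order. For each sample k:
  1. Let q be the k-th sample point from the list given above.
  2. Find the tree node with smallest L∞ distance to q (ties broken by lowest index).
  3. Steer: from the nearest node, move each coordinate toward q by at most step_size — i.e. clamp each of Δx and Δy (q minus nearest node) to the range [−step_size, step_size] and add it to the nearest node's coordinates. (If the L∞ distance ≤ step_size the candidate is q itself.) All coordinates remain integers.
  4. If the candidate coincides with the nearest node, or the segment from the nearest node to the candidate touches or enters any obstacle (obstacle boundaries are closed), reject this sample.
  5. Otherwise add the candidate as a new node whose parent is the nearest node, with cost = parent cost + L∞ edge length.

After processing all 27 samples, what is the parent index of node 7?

Parent of node 7: 4

1. q=(15,31) nearest=0 d=29 new=(8,8) → blocked by [8,10]×[7,12], reject
2. q=(38,15) nearest=0 d=36 new=(8,8) → blocked by [8,10]×[7,12], reject
3. q=(11,34) nearest=0 d=32 new=(8,8) → blocked by [8,10]×[7,12], reject
4. q=(26,11) nearest=0 d=24 new=(8,8) → blocked by [8,10]×[7,12], reject
5. q=(47,29) nearest=0 d=45 new=(8,8) → blocked by [8,10]×[7,12], reject
6. q=(40,20) nearest=0 d=38 new=(8,8) → blocked by [8,10]×[7,12], reject
7. q=(42,22) nearest=0 d=40 new=(8,8) → blocked by [8,10]×[7,12], reject
8. q=(48,11) nearest=0 d=46 new=(8,8) → blocked by [8,10]×[7,12], reject
9. q=(17,26) nearest=0 d=24 new=(8,8) → blocked by [8,10]×[7,12], reject
10. q=(13,33) nearest=0 d=31 new=(8,8) → blocked by [8,10]×[7,12], reject
11. q=(12,12) nearest=0 d=10 new=(8,8) → blocked by [8,10]×[7,12], reject
12. q=(10,20) nearest=0 d=18 new=(8,8) → blocked by [8,10]×[7,12], reject
13. q=(29,23) nearest=0 d=27 new=(8,8) → blocked by [8,10]×[7,12], reject
14. q=(13,2) nearest=0 d=11 new=(8,2) → add node 1 parent=0 cost=6
15. q=(44,13) nearest=1 d=36 new=(14,8) → blocked by [12,14]×[4,10], reject
16. q=(49,4) nearest=1 d=41 new=(14,4) → blocked by [12,14]×[4,10], reject
17. q=(32,17) nearest=1 d=24 new=(14,8) → blocked by [12,14]×[4,10], reject
18. q=(26,18) nearest=1 d=18 new=(14,8) → blocked by [12,14]×[4,10], reject
19. q=(40,30) nearest=1 d=32 new=(14,8) → blocked by [12,14]×[4,10], reject
20. q=(24,1) nearest=1 d=16 new=(14,1) → add node 2 parent=1 cost=12
21. q=(10,16) nearest=0 d=14 new=(8,8) → blocked by [8,10]×[7,12], reject
22. q=(6,15) nearest=0 d=13 new=(6,8) → add node 3 parent=0 cost=6
23. q=(43,1) nearest=2 d=29 new=(20,1) → add node 4 parent=2 cost=18
24. q=(1,28) nearest=3 d=20 new=(1,14) → add node 5 parent=3 cost=12
25. q=(9,2) nearest=1 d=1 new=(9,2) → add node 6 parent=1 cost=7
26. q=(36,19) nearest=4 d=18 new=(26,7) → add node 7 parent=4 cost=24
27. q=(15,6) nearest=2 d=5 new=(15,6) → add node 8 parent=2 cost=17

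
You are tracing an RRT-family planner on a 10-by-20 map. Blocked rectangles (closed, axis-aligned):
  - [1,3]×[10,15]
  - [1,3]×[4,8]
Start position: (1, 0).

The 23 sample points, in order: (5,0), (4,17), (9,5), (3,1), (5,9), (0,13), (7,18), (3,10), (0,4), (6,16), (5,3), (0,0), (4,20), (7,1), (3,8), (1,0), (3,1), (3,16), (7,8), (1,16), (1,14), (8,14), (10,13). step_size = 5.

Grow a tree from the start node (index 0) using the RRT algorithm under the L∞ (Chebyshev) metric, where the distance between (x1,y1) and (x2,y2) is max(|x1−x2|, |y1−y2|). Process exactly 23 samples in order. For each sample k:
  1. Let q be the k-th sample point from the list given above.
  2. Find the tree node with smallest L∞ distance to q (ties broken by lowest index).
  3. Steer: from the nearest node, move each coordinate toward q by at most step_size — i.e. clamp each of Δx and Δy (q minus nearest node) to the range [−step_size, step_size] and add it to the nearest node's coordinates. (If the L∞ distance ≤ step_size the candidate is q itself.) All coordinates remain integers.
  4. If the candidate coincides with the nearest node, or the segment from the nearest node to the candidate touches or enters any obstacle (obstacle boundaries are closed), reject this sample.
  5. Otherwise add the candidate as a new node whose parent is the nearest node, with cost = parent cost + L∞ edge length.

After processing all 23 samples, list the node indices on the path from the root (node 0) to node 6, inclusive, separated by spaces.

1. q=(5,0) nearest=0 d=4 new=(5,0) → add node 1 parent=0 cost=4
2. q=(4,17) nearest=0 d=17 new=(4,5) → add node 2 parent=0 cost=5
3. q=(9,5) nearest=1 d=5 new=(9,5) → add node 3 parent=1 cost=9
4. q=(3,1) nearest=0 d=2 new=(3,1) → add node 4 parent=0 cost=2
5. q=(5,9) nearest=2 d=4 new=(5,9) → add node 5 parent=2 cost=9
6. q=(0,13) nearest=5 d=5 new=(0,13) → blocked by [1,3]×[10,15], reject
7. q=(7,18) nearest=5 d=9 new=(7,14) → add node 6 parent=5 cost=14
8. q=(3,10) nearest=5 d=2 new=(3,10) → blocked by [1,3]×[10,15], reject
9. q=(0,4) nearest=4 d=3 new=(0,4) → add node 7 parent=4 cost=5
10. q=(6,16) nearest=6 d=2 new=(6,16) → add node 8 parent=6 cost=16
11. q=(5,3) nearest=2 d=2 new=(5,3) → add node 9 parent=2 cost=7
12. q=(0,0) nearest=0 d=1 new=(0,0) → add node 10 parent=0 cost=1
13. q=(4,20) nearest=8 d=4 new=(4,20) → add node 11 parent=8 cost=20
14. q=(7,1) nearest=1 d=2 new=(7,1) → add node 12 parent=1 cost=6
15. q=(3,8) nearest=5 d=2 new=(3,8) → blocked by [1,3]×[4,8], reject
16. q=(1,0) nearest=0 d=0 → coincident, reject
17. q=(3,1) nearest=4 d=0 → coincident, reject
18. q=(3,16) nearest=8 d=3 new=(3,16) → add node 13 parent=8 cost=19
19. q=(7,8) nearest=5 d=2 new=(7,8) → add node 14 parent=5 cost=11
20. q=(1,16) nearest=13 d=2 new=(1,16) → add node 15 parent=13 cost=21
21. q=(1,14) nearest=13 d=2 new=(1,14) → blocked by [1,3]×[10,15], reject
22. q=(8,14) nearest=6 d=1 new=(8,14) → add node 16 parent=6 cost=15
23. q=(10,13) nearest=16 d=2 new=(10,13) → add node 17 parent=16 cost=17

Path: 0 2 5 6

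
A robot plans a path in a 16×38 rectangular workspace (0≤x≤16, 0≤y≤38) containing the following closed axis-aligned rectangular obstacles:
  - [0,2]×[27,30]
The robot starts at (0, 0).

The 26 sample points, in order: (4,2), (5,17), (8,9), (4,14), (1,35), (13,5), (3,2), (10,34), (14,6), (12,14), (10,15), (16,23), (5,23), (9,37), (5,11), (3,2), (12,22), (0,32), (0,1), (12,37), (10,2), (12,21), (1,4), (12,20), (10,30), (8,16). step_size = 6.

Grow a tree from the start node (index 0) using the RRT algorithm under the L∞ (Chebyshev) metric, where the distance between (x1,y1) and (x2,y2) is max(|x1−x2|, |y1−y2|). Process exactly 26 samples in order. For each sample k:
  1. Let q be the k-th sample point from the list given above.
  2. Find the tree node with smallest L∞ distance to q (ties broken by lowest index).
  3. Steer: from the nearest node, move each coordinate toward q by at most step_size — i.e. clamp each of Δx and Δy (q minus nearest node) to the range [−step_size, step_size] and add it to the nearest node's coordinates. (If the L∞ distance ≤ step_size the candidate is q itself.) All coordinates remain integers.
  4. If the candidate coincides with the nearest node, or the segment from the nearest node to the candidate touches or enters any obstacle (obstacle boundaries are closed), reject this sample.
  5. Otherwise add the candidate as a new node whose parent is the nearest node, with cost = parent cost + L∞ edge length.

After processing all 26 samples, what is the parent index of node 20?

1. q=(4,2) nearest=0 d=4 new=(4,2) → add node 1 parent=0 cost=4
2. q=(5,17) nearest=1 d=15 new=(5,8) → add node 2 parent=1 cost=10
3. q=(8,9) nearest=2 d=3 new=(8,9) → add node 3 parent=2 cost=13
4. q=(4,14) nearest=3 d=5 new=(4,14) → add node 4 parent=3 cost=18
5. q=(1,35) nearest=4 d=21 new=(1,20) → add node 5 parent=4 cost=24
6. q=(13,5) nearest=3 d=5 new=(13,5) → add node 6 parent=3 cost=18
7. q=(3,2) nearest=1 d=1 new=(3,2) → add node 7 parent=1 cost=5
8. q=(10,34) nearest=5 d=14 new=(7,26) → add node 8 parent=5 cost=30
9. q=(14,6) nearest=6 d=1 new=(14,6) → add node 9 parent=6 cost=19
10. q=(12,14) nearest=3 d=5 new=(12,14) → add node 10 parent=3 cost=18
11. q=(10,15) nearest=10 d=2 new=(10,15) → add node 11 parent=10 cost=20
12. q=(16,23) nearest=11 d=8 new=(16,21) → add node 12 parent=11 cost=26
13. q=(5,23) nearest=8 d=3 new=(5,23) → add node 13 parent=8 cost=33
14. q=(9,37) nearest=8 d=11 new=(9,32) → add node 14 parent=8 cost=36
15. q=(5,11) nearest=2 d=3 new=(5,11) → add node 15 parent=2 cost=13
16. q=(3,2) nearest=7 d=0 → coincident, reject
17. q=(12,22) nearest=12 d=4 new=(12,22) → add node 16 parent=12 cost=30
18. q=(0,32) nearest=8 d=7 new=(1,32) → add node 17 parent=8 cost=36
19. q=(0,1) nearest=0 d=1 new=(0,1) → add node 18 parent=0 cost=1
20. q=(12,37) nearest=14 d=5 new=(12,37) → add node 19 parent=14 cost=41
21. q=(10,2) nearest=6 d=3 new=(10,2) → add node 20 parent=6 cost=21
22. q=(12,21) nearest=16 d=1 new=(12,21) → add node 21 parent=16 cost=31
23. q=(1,4) nearest=7 d=2 new=(1,4) → add node 22 parent=7 cost=7
24. q=(12,20) nearest=21 d=1 new=(12,20) → add node 23 parent=21 cost=32
25. q=(10,30) nearest=14 d=2 new=(10,30) → add node 24 parent=14 cost=38
26. q=(8,16) nearest=11 d=2 new=(8,16) → add node 25 parent=11 cost=22

Parent of node 20: 6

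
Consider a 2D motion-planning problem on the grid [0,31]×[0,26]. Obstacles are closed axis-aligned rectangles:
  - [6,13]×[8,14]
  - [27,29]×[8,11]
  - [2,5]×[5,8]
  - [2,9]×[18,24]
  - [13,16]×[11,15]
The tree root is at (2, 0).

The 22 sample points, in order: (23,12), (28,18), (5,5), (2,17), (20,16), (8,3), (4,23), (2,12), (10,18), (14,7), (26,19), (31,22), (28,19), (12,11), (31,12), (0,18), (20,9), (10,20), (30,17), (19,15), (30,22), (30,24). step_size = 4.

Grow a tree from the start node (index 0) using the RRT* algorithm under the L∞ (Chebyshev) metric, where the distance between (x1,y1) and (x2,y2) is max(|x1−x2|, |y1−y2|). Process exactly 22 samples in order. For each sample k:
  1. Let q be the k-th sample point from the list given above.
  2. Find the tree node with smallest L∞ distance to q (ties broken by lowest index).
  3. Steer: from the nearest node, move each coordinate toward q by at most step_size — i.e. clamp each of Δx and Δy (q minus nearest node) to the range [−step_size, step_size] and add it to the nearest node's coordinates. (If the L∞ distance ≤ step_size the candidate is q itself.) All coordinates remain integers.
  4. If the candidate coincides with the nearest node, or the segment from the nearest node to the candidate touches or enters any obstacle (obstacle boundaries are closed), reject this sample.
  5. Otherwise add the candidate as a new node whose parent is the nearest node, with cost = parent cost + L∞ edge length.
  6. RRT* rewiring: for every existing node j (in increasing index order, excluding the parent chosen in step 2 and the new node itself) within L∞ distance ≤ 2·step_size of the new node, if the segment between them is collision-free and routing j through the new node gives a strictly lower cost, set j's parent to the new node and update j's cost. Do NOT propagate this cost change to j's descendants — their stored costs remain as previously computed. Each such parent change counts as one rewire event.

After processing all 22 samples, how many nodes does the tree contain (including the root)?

1. q=(23,12) nearest=0 d=21 new=(6,4) → add node 1 parent=0 cost=4
2. q=(28,18) nearest=1 d=22 new=(10,8) → blocked by [6,13]×[8,14], reject
3. q=(5,5) nearest=1 d=1 new=(5,5) → blocked by [2,5]×[5,8], reject
4. q=(2,17) nearest=1 d=13 new=(2,8) → blocked by [2,5]×[5,8], reject
5. q=(20,16) nearest=1 d=14 new=(10,8) → blocked by [6,13]×[8,14], reject
6. q=(8,3) nearest=1 d=2 new=(8,3) → add node 2 parent=1 cost=6
7. q=(4,23) nearest=1 d=19 new=(4,8) → blocked by [2,5]×[5,8], reject
8. q=(2,12) nearest=1 d=8 new=(2,8) → blocked by [2,5]×[5,8], reject
9. q=(10,18) nearest=1 d=14 new=(10,8) → blocked by [6,13]×[8,14], reject
10. q=(14,7) nearest=2 d=6 new=(12,7) → add node 3 parent=2 cost=10
11. q=(26,19) nearest=3 d=14 new=(16,11) → blocked by [6,13]×[8,14], reject
12. q=(31,22) nearest=3 d=19 new=(16,11) → blocked by [6,13]×[8,14], reject
13. q=(28,19) nearest=3 d=16 new=(16,11) → blocked by [6,13]×[8,14], reject
14. q=(12,11) nearest=3 d=4 new=(12,11) → blocked by [6,13]×[8,14], reject
15. q=(31,12) nearest=3 d=19 new=(16,11) → blocked by [6,13]×[8,14], reject
16. q=(0,18) nearest=3 d=12 new=(8,11) → blocked by [6,13]×[8,14], reject
17. q=(20,9) nearest=3 d=8 new=(16,9) → add node 4 parent=3 cost=14
18. q=(10,20) nearest=4 d=11 new=(12,13) → blocked by [6,13]×[8,14], reject
19. q=(30,17) nearest=4 d=14 new=(20,13) → add node 5 parent=4 cost=18
20. q=(19,15) nearest=5 d=2 new=(19,15) → add node 6 parent=5 cost=20
21. q=(30,22) nearest=5 d=10 new=(24,17) → add node 7 parent=5 cost=22
22. q=(30,24) nearest=7 d=7 new=(28,21) → add node 8 parent=7 cost=26

Node count: 9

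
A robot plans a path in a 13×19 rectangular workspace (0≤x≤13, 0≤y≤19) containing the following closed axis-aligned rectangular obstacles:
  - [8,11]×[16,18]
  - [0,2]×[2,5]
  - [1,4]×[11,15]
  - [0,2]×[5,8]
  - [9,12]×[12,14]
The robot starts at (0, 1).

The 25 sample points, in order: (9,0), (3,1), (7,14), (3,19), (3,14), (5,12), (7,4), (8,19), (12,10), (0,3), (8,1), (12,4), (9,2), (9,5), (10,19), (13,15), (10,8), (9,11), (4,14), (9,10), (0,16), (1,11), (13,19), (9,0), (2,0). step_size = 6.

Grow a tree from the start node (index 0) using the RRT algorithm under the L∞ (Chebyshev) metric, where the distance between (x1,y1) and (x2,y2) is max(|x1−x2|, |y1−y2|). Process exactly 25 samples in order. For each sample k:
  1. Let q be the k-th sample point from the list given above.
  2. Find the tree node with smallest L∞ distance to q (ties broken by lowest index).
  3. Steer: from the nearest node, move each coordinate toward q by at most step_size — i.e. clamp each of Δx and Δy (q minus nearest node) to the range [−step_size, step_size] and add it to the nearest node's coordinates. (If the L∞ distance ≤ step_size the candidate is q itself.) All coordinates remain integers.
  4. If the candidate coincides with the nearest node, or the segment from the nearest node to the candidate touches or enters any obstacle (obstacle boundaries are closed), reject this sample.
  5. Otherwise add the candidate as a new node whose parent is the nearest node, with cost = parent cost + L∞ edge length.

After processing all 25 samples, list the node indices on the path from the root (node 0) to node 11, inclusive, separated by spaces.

Path: 0 1 3 4 11

1. q=(9,0) nearest=0 d=9 new=(6,0) → add node 1 parent=0 cost=6
2. q=(3,1) nearest=0 d=3 new=(3,1) → add node 2 parent=0 cost=3
3. q=(7,14) nearest=0 d=13 new=(6,7) → blocked by [0,2]×[2,5], reject
4. q=(3,19) nearest=0 d=18 new=(3,7) → blocked by [0,2]×[2,5], reject
5. q=(3,14) nearest=0 d=13 new=(3,7) → blocked by [0,2]×[2,5], reject
6. q=(5,12) nearest=0 d=11 new=(5,7) → blocked by [0,2]×[2,5], reject
7. q=(7,4) nearest=1 d=4 new=(7,4) → add node 3 parent=1 cost=10
8. q=(8,19) nearest=3 d=15 new=(8,10) → add node 4 parent=3 cost=16
9. q=(12,10) nearest=4 d=4 new=(12,10) → add node 5 parent=4 cost=20
10. q=(0,3) nearest=0 d=2 new=(0,3) → blocked by [0,2]×[2,5], reject
11. q=(8,1) nearest=1 d=2 new=(8,1) → add node 6 parent=1 cost=8
12. q=(12,4) nearest=6 d=4 new=(12,4) → add node 7 parent=6 cost=12
13. q=(9,2) nearest=6 d=1 new=(9,2) → add node 8 parent=6 cost=9
14. q=(9,5) nearest=3 d=2 new=(9,5) → add node 9 parent=3 cost=12
15. q=(10,19) nearest=4 d=9 new=(10,16) → blocked by [8,11]×[16,18], reject
16. q=(13,15) nearest=4 d=5 new=(13,15) → blocked by [9,12]×[12,14], reject
17. q=(10,8) nearest=4 d=2 new=(10,8) → add node 10 parent=4 cost=18
18. q=(9,11) nearest=4 d=1 new=(9,11) → add node 11 parent=4 cost=17
19. q=(4,14) nearest=4 d=4 new=(4,14) → blocked by [1,4]×[11,15], reject
20. q=(9,10) nearest=4 d=1 new=(9,10) → add node 12 parent=4 cost=17
21. q=(0,16) nearest=4 d=8 new=(2,16) → blocked by [1,4]×[11,15], reject
22. q=(1,11) nearest=3 d=7 new=(1,10) → add node 13 parent=3 cost=16
23. q=(13,19) nearest=11 d=8 new=(13,17) → blocked by [9,12]×[12,14], reject
24. q=(9,0) nearest=6 d=1 new=(9,0) → add node 14 parent=6 cost=9
25. q=(2,0) nearest=2 d=1 new=(2,0) → add node 15 parent=2 cost=4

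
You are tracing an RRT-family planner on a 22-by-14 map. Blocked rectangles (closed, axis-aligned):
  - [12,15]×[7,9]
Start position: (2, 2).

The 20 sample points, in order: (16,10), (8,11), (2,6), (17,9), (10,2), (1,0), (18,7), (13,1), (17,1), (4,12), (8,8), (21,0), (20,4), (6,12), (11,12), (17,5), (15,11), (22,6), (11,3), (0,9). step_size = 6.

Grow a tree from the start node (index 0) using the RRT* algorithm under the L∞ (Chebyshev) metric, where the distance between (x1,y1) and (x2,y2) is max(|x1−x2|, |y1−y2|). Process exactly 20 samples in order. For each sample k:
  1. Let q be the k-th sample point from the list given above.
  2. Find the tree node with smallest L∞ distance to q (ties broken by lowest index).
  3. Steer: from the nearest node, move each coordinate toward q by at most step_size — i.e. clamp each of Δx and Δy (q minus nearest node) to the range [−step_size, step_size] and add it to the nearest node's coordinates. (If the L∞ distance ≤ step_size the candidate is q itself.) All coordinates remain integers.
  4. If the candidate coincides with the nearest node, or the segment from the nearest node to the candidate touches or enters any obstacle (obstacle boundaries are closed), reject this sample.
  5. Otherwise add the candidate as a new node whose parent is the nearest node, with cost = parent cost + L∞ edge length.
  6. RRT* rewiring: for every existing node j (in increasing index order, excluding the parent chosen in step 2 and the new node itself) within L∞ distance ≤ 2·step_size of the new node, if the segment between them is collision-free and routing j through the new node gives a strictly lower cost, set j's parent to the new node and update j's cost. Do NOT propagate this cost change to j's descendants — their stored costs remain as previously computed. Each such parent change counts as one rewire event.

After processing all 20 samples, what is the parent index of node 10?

1. q=(16,10) nearest=0 d=14 new=(8,8) → add node 1 parent=0 cost=6
2. q=(8,11) nearest=1 d=3 new=(8,11) → add node 2 parent=1 cost=9
3. q=(2,6) nearest=0 d=4 new=(2,6) → add node 3 parent=0 cost=4
4. q=(17,9) nearest=1 d=9 new=(14,9) → blocked by [12,15]×[7,9], reject
5. q=(10,2) nearest=1 d=6 new=(10,2) → add node 4 parent=1 cost=12
6. q=(1,0) nearest=0 d=2 new=(1,0) → add node 5 parent=0 cost=2; rewire 4→5 (11<12)
7. q=(18,7) nearest=4 d=8 new=(16,7) → add node 6 parent=4 cost=17
8. q=(13,1) nearest=4 d=3 new=(13,1) → add node 7 parent=4 cost=14
9. q=(17,1) nearest=7 d=4 new=(17,1) → add node 8 parent=7 cost=18
10. q=(4,12) nearest=1 d=4 new=(4,12) → add node 9 parent=1 cost=10
11. q=(8,8) nearest=1 d=0 → coincident, reject
12. q=(21,0) nearest=8 d=4 new=(21,0) → add node 10 parent=8 cost=22
13. q=(20,4) nearest=8 d=3 new=(20,4) → add node 11 parent=8 cost=21
14. q=(6,12) nearest=2 d=2 new=(6,12) → add node 12 parent=2 cost=11
15. q=(11,12) nearest=2 d=3 new=(11,12) → add node 13 parent=2 cost=12
16. q=(17,5) nearest=6 d=2 new=(17,5) → add node 14 parent=6 cost=19
17. q=(15,11) nearest=6 d=4 new=(15,11) → add node 15 parent=6 cost=21
18. q=(22,6) nearest=11 d=2 new=(22,6) → add node 16 parent=11 cost=23
19. q=(11,3) nearest=4 d=1 new=(11,3) → add node 17 parent=4 cost=12; rewire 14→17 (18<19)
20. q=(0,9) nearest=3 d=3 new=(0,9) → add node 18 parent=3 cost=7

Parent of node 10: 8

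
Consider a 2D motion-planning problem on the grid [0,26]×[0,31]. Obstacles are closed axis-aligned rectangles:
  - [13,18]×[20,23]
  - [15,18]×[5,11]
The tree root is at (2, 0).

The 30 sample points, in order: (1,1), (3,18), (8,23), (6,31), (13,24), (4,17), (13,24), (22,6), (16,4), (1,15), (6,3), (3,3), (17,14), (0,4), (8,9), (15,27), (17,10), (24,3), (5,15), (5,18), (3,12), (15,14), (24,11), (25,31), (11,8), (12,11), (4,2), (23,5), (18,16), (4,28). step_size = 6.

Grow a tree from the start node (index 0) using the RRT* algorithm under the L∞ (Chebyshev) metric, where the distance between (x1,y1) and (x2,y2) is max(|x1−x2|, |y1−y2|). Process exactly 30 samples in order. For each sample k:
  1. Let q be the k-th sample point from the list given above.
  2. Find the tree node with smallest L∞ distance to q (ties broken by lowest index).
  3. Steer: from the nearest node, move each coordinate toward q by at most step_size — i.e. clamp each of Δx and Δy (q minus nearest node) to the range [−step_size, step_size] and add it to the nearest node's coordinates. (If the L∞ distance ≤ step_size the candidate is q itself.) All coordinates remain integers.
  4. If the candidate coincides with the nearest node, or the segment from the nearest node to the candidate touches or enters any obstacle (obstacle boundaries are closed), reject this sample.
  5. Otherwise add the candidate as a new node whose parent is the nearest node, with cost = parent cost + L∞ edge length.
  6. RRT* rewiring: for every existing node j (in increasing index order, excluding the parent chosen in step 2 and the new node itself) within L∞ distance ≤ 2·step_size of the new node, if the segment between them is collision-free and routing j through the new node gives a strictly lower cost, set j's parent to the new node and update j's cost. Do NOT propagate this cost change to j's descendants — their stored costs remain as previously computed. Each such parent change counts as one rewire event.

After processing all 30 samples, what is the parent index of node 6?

1. q=(1,1) nearest=0 d=1 new=(1,1) → add node 1 parent=0 cost=1
2. q=(3,18) nearest=1 d=17 new=(3,7) → add node 2 parent=1 cost=7
3. q=(8,23) nearest=2 d=16 new=(8,13) → add node 3 parent=2 cost=13
4. q=(6,31) nearest=3 d=18 new=(6,19) → add node 4 parent=3 cost=19
5. q=(13,24) nearest=4 d=7 new=(12,24) → add node 5 parent=4 cost=25
6. q=(4,17) nearest=4 d=2 new=(4,17) → add node 6 parent=4 cost=21
7. q=(13,24) nearest=5 d=1 new=(13,24) → add node 7 parent=5 cost=26
8. q=(22,6) nearest=3 d=14 new=(14,7) → add node 8 parent=3 cost=19
9. q=(16,4) nearest=8 d=3 new=(16,4) → blocked by [15,18]×[5,11], reject
10. q=(1,15) nearest=6 d=3 new=(1,15) → add node 9 parent=6 cost=24
11. q=(6,3) nearest=0 d=4 new=(6,3) → add node 10 parent=0 cost=4; rewire 8→10 (12<19); rewire 9→10 (16<24)
12. q=(3,3) nearest=1 d=2 new=(3,3) → add node 11 parent=1 cost=3; rewire 9→11 (15<16)
13. q=(17,14) nearest=8 d=7 new=(17,13) → blocked by [15,18]×[5,11], reject
14. q=(0,4) nearest=1 d=3 new=(0,4) → add node 12 parent=1 cost=4
15. q=(8,9) nearest=3 d=4 new=(8,9) → add node 13 parent=3 cost=17
16. q=(15,27) nearest=5 d=3 new=(15,27) → add node 14 parent=5 cost=28
17. q=(17,10) nearest=8 d=3 new=(17,10) → blocked by [15,18]×[5,11], reject
18. q=(24,3) nearest=8 d=10 new=(20,3) → blocked by [15,18]×[5,11], reject
19. q=(5,15) nearest=6 d=2 new=(5,15) → add node 15 parent=6 cost=23
20. q=(5,18) nearest=4 d=1 new=(5,18) → add node 16 parent=4 cost=20
21. q=(3,12) nearest=9 d=3 new=(3,12) → add node 17 parent=9 cost=18; rewire 15→17 (21<23)
22. q=(15,14) nearest=3 d=7 new=(14,14) → add node 18 parent=3 cost=19
23. q=(24,11) nearest=8 d=10 new=(20,11) → blocked by [15,18]×[5,11], reject
24. q=(25,31) nearest=14 d=10 new=(21,31) → add node 19 parent=14 cost=34
25. q=(11,8) nearest=8 d=3 new=(11,8) → add node 20 parent=8 cost=15
26. q=(12,11) nearest=18 d=3 new=(12,11) → add node 21 parent=18 cost=22
27. q=(4,2) nearest=11 d=1 new=(4,2) → add node 22 parent=11 cost=4; rewire 13→22 (11<17); rewire 17→22 (14<18); rewire 18→22 (16<19); rewire 20→22 (11<15); rewire 21→22 (13<22)
28. q=(23,5) nearest=8 d=9 new=(20,5) → blocked by [15,18]×[5,11], reject
29. q=(18,16) nearest=18 d=4 new=(18,16) → add node 23 parent=18 cost=20
30. q=(4,28) nearest=5 d=8 new=(6,28) → add node 24 parent=5 cost=31

Parent of node 6: 4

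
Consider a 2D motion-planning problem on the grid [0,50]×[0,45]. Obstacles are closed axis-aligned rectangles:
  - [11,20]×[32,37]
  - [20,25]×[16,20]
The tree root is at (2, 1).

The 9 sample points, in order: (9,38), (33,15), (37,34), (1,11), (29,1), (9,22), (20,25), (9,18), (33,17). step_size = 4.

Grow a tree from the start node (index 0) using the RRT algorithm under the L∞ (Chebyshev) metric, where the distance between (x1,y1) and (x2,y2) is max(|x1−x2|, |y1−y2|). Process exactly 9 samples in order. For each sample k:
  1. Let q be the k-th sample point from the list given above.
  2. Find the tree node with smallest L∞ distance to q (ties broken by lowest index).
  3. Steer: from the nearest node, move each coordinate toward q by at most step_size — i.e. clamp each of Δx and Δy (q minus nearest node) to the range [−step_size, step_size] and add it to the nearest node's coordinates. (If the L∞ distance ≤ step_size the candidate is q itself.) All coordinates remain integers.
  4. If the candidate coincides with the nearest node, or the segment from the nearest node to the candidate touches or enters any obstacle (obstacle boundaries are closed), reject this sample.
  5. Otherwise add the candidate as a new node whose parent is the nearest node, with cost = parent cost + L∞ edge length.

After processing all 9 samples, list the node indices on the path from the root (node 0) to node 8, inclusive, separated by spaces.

Path: 0 1 2 3 6 8

1. q=(9,38) nearest=0 d=37 new=(6,5) → add node 1 parent=0 cost=4
2. q=(33,15) nearest=1 d=27 new=(10,9) → add node 2 parent=1 cost=8
3. q=(37,34) nearest=2 d=27 new=(14,13) → add node 3 parent=2 cost=12
4. q=(1,11) nearest=1 d=6 new=(2,9) → add node 4 parent=1 cost=8
5. q=(29,1) nearest=3 d=15 new=(18,9) → add node 5 parent=3 cost=16
6. q=(9,22) nearest=3 d=9 new=(10,17) → add node 6 parent=3 cost=16
7. q=(20,25) nearest=6 d=10 new=(14,21) → add node 7 parent=6 cost=20
8. q=(9,18) nearest=6 d=1 new=(9,18) → add node 8 parent=6 cost=17
9. q=(33,17) nearest=5 d=15 new=(22,13) → add node 9 parent=5 cost=20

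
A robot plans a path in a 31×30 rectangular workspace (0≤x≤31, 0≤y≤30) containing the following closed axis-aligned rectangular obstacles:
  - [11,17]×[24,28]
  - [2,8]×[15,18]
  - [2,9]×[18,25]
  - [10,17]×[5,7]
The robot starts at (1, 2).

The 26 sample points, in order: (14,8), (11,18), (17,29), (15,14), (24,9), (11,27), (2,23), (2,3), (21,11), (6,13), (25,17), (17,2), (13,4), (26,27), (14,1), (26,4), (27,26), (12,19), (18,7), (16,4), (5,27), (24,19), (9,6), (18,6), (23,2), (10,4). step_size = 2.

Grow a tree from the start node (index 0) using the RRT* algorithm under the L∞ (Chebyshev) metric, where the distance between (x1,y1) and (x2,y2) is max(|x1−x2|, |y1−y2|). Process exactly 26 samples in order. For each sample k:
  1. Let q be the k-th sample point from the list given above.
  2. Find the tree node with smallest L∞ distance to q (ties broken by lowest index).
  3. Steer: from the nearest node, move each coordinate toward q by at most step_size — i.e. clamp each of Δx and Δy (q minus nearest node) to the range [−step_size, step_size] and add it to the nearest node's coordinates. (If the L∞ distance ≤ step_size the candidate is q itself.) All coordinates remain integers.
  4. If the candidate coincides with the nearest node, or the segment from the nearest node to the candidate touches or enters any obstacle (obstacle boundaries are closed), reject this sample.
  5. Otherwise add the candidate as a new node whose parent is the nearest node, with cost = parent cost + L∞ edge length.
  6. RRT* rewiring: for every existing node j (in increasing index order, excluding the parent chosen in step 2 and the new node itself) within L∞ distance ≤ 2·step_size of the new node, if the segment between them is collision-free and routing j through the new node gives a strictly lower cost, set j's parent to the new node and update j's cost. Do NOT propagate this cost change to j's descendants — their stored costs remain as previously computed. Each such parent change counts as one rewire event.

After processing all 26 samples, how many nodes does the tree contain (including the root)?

1. q=(14,8) nearest=0 d=13 new=(3,4) → add node 1 parent=0 cost=2
2. q=(11,18) nearest=1 d=14 new=(5,6) → add node 2 parent=1 cost=4
3. q=(17,29) nearest=2 d=23 new=(7,8) → add node 3 parent=2 cost=6
4. q=(15,14) nearest=3 d=8 new=(9,10) → add node 4 parent=3 cost=8
5. q=(24,9) nearest=4 d=15 new=(11,9) → add node 5 parent=4 cost=10
6. q=(11,27) nearest=4 d=17 new=(11,12) → add node 6 parent=4 cost=10
7. q=(2,23) nearest=6 d=11 new=(9,14) → add node 7 parent=6 cost=12
8. q=(2,3) nearest=0 d=1 new=(2,3) → add node 8 parent=0 cost=1
9. q=(21,11) nearest=5 d=10 new=(13,11) → add node 9 parent=5 cost=12
10. q=(6,13) nearest=4 d=3 new=(7,12) → add node 10 parent=4 cost=10
11. q=(25,17) nearest=9 d=12 new=(15,13) → add node 11 parent=9 cost=14
12. q=(17,2) nearest=5 d=7 new=(13,7) → blocked by [10,17]×[5,7], reject
13. q=(13,4) nearest=5 d=5 new=(13,7) → blocked by [10,17]×[5,7], reject
14. q=(26,27) nearest=11 d=14 new=(17,15) → add node 12 parent=11 cost=16
15. q=(14,1) nearest=3 d=7 new=(9,6) → add node 13 parent=3 cost=8
16. q=(26,4) nearest=11 d=11 new=(17,11) → add node 14 parent=11 cost=16
17. q=(27,26) nearest=12 d=11 new=(19,17) → add node 15 parent=12 cost=18
18. q=(12,19) nearest=7 d=5 new=(11,16) → add node 16 parent=7 cost=14
19. q=(18,7) nearest=14 d=4 new=(18,9) → add node 17 parent=14 cost=18
20. q=(16,4) nearest=5 d=5 new=(13,7) → blocked by [10,17]×[5,7], reject
21. q=(5,27) nearest=16 d=11 new=(9,18) → blocked by [2,9]×[18,25], reject
22. q=(24,19) nearest=15 d=5 new=(21,19) → add node 18 parent=15 cost=20
23. q=(9,6) nearest=13 d=0 → coincident, reject
24. q=(18,6) nearest=17 d=3 new=(18,7) → add node 19 parent=17 cost=20
25. q=(23,2) nearest=19 d=5 new=(20,5) → add node 20 parent=19 cost=22
26. q=(10,4) nearest=13 d=2 new=(10,4) → add node 21 parent=13 cost=10

Node count: 22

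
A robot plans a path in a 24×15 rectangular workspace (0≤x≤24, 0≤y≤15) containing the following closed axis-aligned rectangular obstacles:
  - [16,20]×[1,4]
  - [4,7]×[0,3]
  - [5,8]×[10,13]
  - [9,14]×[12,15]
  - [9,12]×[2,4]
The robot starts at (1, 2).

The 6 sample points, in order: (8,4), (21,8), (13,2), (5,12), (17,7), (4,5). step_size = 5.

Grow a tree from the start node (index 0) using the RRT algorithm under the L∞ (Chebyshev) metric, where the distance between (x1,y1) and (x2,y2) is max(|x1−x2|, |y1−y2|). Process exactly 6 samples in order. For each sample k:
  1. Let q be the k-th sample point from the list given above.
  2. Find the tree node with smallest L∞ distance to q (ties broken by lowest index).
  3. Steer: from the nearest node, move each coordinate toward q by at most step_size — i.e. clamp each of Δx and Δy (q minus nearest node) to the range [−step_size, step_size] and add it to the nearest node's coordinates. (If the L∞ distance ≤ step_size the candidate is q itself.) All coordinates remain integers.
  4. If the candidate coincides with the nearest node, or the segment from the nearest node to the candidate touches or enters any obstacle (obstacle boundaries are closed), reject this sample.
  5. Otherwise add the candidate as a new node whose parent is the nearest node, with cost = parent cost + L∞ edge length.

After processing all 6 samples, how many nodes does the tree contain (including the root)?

Node count: 6

1. q=(8,4) nearest=0 d=7 new=(6,4) → add node 1 parent=0 cost=5
2. q=(21,8) nearest=1 d=15 new=(11,8) → add node 2 parent=1 cost=10
3. q=(13,2) nearest=2 d=6 new=(13,3) → add node 3 parent=2 cost=15
4. q=(5,12) nearest=2 d=6 new=(6,12) → blocked by [5,8]×[10,13], reject
5. q=(17,7) nearest=3 d=4 new=(17,7) → add node 4 parent=3 cost=19
6. q=(4,5) nearest=1 d=2 new=(4,5) → add node 5 parent=1 cost=7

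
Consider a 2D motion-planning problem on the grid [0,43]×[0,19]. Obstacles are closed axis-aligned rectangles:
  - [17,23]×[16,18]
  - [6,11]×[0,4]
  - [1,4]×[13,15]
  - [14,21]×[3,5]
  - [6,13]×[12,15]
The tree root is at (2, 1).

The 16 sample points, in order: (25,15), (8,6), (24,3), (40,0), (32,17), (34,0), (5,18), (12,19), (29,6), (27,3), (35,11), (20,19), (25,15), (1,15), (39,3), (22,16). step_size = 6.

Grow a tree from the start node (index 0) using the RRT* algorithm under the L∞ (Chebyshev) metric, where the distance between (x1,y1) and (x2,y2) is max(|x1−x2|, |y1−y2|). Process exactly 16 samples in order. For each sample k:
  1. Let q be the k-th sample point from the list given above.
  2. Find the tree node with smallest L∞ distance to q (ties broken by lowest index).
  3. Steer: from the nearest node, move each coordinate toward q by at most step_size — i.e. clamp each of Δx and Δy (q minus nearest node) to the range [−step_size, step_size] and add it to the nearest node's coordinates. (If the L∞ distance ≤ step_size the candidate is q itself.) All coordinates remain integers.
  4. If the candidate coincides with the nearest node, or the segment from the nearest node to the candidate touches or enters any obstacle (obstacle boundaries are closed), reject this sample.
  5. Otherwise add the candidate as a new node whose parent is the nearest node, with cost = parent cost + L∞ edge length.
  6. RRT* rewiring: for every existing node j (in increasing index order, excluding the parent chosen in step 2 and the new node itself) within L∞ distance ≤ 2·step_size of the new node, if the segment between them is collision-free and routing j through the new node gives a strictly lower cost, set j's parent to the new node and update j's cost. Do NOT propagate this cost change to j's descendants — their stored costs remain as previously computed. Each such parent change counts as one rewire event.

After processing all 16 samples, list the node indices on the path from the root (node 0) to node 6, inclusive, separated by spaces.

1. q=(25,15) nearest=0 d=23 new=(8,7) → add node 1 parent=0 cost=6
2. q=(8,6) nearest=1 d=1 new=(8,6) → add node 2 parent=1 cost=7
3. q=(24,3) nearest=1 d=16 new=(14,3) → blocked by [14,21]×[3,5], reject
4. q=(40,0) nearest=1 d=32 new=(14,1) → blocked by [6,11]×[0,4], reject
5. q=(32,17) nearest=1 d=24 new=(14,13) → blocked by [6,13]×[12,15], reject
6. q=(34,0) nearest=1 d=26 new=(14,1) → blocked by [6,11]×[0,4], reject
7. q=(5,18) nearest=1 d=11 new=(5,13) → add node 3 parent=1 cost=12
8. q=(12,19) nearest=3 d=7 new=(11,19) → blocked by [6,13]×[12,15], reject
9. q=(29,6) nearest=1 d=21 new=(14,6) → add node 4 parent=1 cost=12
10. q=(27,3) nearest=4 d=13 new=(20,3) → blocked by [14,21]×[3,5], reject
11. q=(35,11) nearest=4 d=21 new=(20,11) → add node 5 parent=4 cost=18
12. q=(20,19) nearest=5 d=8 new=(20,17) → blocked by [17,23]×[16,18], reject
13. q=(25,15) nearest=5 d=5 new=(25,15) → add node 6 parent=5 cost=23
14. q=(1,15) nearest=3 d=4 new=(1,15) → blocked by [1,4]×[13,15], reject
15. q=(39,3) nearest=6 d=14 new=(31,9) → add node 7 parent=6 cost=29
16. q=(22,16) nearest=6 d=3 new=(22,16) → blocked by [17,23]×[16,18], reject

Path: 0 1 4 5 6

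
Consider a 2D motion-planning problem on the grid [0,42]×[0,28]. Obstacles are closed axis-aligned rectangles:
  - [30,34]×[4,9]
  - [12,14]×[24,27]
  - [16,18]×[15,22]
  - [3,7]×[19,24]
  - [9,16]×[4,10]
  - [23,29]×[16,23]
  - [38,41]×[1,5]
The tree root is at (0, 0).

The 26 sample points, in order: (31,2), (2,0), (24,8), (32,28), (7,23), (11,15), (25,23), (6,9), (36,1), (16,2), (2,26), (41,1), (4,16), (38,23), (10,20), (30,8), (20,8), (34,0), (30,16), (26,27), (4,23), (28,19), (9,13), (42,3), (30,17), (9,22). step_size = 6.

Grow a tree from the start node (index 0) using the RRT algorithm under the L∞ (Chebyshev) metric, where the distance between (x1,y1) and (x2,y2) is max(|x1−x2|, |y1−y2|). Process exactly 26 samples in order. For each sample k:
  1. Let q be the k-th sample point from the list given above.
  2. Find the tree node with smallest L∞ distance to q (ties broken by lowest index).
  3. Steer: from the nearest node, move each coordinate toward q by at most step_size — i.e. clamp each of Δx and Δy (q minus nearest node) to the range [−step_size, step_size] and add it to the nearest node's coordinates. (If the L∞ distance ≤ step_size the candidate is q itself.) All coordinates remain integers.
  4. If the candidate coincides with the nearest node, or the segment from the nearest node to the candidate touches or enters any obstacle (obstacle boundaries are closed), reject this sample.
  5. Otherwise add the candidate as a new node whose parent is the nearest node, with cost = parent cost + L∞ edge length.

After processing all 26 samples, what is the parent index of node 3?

1. q=(31,2) nearest=0 d=31 new=(6,2) → add node 1 parent=0 cost=6
2. q=(2,0) nearest=0 d=2 new=(2,0) → add node 2 parent=0 cost=2
3. q=(24,8) nearest=1 d=18 new=(12,8) → blocked by [9,16]×[4,10], reject
4. q=(32,28) nearest=1 d=26 new=(12,8) → blocked by [9,16]×[4,10], reject
5. q=(7,23) nearest=1 d=21 new=(7,8) → add node 3 parent=1 cost=12
6. q=(11,15) nearest=3 d=7 new=(11,14) → add node 4 parent=3 cost=18
7. q=(25,23) nearest=4 d=14 new=(17,20) → blocked by [16,18]×[15,22], reject
8. q=(6,9) nearest=3 d=1 new=(6,9) → add node 5 parent=3 cost=13
9. q=(36,1) nearest=4 d=25 new=(17,8) → blocked by [9,16]×[4,10], reject
10. q=(16,2) nearest=3 d=9 new=(13,2) → blocked by [9,16]×[4,10], reject
11. q=(2,26) nearest=4 d=12 new=(5,20) → blocked by [3,7]×[19,24], reject
12. q=(41,1) nearest=4 d=30 new=(17,8) → blocked by [9,16]×[4,10], reject
13. q=(4,16) nearest=4 d=7 new=(5,16) → add node 6 parent=4 cost=24
14. q=(38,23) nearest=4 d=27 new=(17,20) → blocked by [16,18]×[15,22], reject
15. q=(10,20) nearest=6 d=5 new=(10,20) → add node 7 parent=6 cost=29
16. q=(30,8) nearest=4 d=19 new=(17,8) → blocked by [9,16]×[4,10], reject
17. q=(20,8) nearest=4 d=9 new=(17,8) → blocked by [9,16]×[4,10], reject
18. q=(34,0) nearest=4 d=23 new=(17,8) → blocked by [9,16]×[4,10], reject
19. q=(30,16) nearest=4 d=19 new=(17,16) → blocked by [16,18]×[15,22], reject
20. q=(26,27) nearest=4 d=15 new=(17,20) → blocked by [16,18]×[15,22], reject
21. q=(4,23) nearest=7 d=6 new=(4,23) → blocked by [3,7]×[19,24], reject
22. q=(28,19) nearest=4 d=17 new=(17,19) → blocked by [16,18]×[15,22], reject
23. q=(9,13) nearest=4 d=2 new=(9,13) → add node 8 parent=4 cost=20
24. q=(42,3) nearest=4 d=31 new=(17,8) → blocked by [9,16]×[4,10], reject
25. q=(30,17) nearest=4 d=19 new=(17,17) → blocked by [16,18]×[15,22], reject
26. q=(9,22) nearest=7 d=2 new=(9,22) → add node 9 parent=7 cost=31

Parent of node 3: 1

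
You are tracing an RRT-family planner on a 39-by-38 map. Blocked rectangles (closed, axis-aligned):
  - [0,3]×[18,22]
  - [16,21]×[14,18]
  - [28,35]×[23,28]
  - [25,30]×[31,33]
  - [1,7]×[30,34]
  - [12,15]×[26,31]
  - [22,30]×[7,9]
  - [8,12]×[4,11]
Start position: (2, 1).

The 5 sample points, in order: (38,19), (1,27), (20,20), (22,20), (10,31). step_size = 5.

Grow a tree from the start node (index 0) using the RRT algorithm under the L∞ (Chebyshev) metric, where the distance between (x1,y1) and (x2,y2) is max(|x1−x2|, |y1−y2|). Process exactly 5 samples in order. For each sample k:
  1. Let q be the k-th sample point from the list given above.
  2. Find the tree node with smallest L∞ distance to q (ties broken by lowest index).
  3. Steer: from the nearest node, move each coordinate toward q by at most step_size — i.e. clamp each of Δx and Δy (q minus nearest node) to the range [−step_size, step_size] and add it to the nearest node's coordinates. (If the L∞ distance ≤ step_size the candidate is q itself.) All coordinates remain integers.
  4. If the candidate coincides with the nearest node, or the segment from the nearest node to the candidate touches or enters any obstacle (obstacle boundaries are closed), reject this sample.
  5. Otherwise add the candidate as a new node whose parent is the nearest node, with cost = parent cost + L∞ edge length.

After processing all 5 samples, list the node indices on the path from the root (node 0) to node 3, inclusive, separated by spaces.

1. q=(38,19) nearest=0 d=36 new=(7,6) → add node 1 parent=0 cost=5
2. q=(1,27) nearest=1 d=21 new=(2,11) → add node 2 parent=1 cost=10
3. q=(20,20) nearest=1 d=14 new=(12,11) → blocked by [8,12]×[4,11], reject
4. q=(22,20) nearest=1 d=15 new=(12,11) → blocked by [8,12]×[4,11], reject
5. q=(10,31) nearest=2 d=20 new=(7,16) → add node 3 parent=2 cost=15

Path: 0 1 2 3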